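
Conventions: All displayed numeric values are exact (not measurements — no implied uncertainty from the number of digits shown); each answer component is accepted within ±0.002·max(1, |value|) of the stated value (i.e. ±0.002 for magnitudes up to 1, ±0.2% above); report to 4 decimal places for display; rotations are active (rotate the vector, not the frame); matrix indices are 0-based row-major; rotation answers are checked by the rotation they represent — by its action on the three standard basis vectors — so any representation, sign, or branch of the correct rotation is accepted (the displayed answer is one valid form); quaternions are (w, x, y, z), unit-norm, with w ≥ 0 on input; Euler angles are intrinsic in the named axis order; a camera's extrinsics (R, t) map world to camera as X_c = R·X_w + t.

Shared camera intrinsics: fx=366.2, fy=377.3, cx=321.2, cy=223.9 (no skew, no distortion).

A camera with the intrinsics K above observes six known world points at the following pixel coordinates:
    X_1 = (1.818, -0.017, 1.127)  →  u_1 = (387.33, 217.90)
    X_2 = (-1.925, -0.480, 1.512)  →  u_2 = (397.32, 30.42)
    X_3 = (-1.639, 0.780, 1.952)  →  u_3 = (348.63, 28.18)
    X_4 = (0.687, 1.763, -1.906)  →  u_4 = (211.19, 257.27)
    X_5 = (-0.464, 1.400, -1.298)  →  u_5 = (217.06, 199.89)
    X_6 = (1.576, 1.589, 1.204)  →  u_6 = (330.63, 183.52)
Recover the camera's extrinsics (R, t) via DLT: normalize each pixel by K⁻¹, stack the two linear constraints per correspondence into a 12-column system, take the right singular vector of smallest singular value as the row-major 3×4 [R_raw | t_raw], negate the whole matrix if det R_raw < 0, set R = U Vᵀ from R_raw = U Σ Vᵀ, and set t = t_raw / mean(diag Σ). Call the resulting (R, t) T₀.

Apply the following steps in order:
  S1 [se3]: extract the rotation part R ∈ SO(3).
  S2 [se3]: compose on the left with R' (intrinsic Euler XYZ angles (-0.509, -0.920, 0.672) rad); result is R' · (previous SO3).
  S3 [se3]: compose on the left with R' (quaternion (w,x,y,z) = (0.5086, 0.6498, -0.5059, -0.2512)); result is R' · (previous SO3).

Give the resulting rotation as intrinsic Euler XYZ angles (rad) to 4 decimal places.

source (pnp_recover): camera pose = R=[0.2588 -0.7360 0.6255; 0.6206 -0.3696 -0.6916; 0.7402 0.5672 0.3611], t=(0.2300, -0.4800, 6.1100)
after S1 (rot_of_se3): [0.2588 -0.7360 0.6255; 0.6206 -0.3696 -0.6916; 0.7402 0.5672 0.3611]
after S2 (compose_so3): [-0.7003 -0.6608 0.2701; 0.7121 -0.6193 0.3308; -0.0513 0.4240 0.9042]
after S3 (compose_so3): [-0.4965 -0.3468 -0.7957; 0.6811 0.4127 -0.6048; 0.5382 -0.8423 0.0312]

rotation (euler_xyz) = (1.5192, -0.9202, 2.5319)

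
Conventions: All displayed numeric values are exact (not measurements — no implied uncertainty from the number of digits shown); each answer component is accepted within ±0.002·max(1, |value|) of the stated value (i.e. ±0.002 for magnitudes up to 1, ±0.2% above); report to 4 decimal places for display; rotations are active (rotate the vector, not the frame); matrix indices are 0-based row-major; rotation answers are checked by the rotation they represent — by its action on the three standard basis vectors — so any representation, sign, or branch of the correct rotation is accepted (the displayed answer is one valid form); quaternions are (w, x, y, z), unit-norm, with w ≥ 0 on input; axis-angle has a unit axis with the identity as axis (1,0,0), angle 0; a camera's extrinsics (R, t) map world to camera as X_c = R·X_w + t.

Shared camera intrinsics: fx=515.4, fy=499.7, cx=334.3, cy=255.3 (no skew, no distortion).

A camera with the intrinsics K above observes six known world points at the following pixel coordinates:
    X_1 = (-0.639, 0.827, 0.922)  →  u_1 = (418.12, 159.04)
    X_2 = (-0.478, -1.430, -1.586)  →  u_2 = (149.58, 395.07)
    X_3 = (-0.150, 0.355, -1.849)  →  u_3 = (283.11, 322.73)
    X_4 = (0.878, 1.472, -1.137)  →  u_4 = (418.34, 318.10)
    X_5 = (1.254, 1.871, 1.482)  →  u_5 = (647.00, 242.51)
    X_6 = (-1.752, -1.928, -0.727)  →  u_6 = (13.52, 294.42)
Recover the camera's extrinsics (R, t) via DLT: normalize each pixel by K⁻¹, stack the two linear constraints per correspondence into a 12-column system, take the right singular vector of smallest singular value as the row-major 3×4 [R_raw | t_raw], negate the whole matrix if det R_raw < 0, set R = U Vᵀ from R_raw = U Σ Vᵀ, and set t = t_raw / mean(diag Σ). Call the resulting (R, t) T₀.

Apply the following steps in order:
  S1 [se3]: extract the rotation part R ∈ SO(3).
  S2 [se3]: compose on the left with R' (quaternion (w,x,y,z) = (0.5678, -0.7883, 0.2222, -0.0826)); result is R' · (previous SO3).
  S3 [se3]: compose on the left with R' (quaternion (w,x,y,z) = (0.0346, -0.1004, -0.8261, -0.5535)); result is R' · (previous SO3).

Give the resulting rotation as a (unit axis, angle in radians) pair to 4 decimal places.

rotation (axis_angle) = ((0.4944, -0.8428, -0.2126), 2.9572)

source (pnp_recover): camera pose = R=[0.6324 0.5984 0.4918; 0.7745 -0.4992 -0.3886; 0.0130 0.6267 -0.7792], t=(0.1699, 0.4200, 4.5996)
after S1 (rot_of_se3): [0.6324 0.5984 0.4918; 0.7745 -0.4992 -0.3886; 0.0130 0.6267 -0.7792]
after S2 (compose_so3): [0.3677 0.8989 0.2382; -0.4684 0.4002 -0.7877; -0.8034 0.1781 0.5682]
after S3 (compose_so3): [-0.4984 -0.7874 -0.3629; -0.8653 0.4257 0.2647; -0.0539 0.4460 -0.8934]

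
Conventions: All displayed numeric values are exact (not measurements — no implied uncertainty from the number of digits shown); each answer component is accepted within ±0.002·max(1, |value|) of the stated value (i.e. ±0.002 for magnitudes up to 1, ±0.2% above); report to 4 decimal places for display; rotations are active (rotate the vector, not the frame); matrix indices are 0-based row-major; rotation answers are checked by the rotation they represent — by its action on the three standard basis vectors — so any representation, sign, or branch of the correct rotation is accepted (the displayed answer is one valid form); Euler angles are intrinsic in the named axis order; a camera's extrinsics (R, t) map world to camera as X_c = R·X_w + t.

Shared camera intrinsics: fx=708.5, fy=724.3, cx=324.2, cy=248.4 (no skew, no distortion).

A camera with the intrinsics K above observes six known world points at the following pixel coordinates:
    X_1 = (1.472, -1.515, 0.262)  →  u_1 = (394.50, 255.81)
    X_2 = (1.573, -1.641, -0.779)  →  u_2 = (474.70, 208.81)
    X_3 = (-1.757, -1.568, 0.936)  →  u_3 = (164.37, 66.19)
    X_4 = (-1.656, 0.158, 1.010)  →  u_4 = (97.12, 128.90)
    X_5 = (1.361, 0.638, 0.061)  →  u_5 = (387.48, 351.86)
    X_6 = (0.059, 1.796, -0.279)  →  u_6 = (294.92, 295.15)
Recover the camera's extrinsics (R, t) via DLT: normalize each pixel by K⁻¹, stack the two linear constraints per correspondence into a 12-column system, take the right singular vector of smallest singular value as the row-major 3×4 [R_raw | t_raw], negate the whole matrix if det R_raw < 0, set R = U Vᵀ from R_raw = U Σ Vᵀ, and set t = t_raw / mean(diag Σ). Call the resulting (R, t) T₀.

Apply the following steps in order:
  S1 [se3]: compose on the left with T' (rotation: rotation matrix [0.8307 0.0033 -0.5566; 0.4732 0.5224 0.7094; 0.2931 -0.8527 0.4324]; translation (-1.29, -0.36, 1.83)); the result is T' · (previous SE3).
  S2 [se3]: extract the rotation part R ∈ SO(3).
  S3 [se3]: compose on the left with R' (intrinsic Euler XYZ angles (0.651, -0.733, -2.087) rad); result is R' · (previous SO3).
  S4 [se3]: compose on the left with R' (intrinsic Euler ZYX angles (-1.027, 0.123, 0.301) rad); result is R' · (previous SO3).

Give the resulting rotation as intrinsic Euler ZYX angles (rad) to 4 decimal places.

source (pnp_recover): camera pose = R=[0.6352 -0.1583 -0.7560; 0.7248 0.4601 0.5127; 0.2667 -0.8736 0.4070], t=(-0.1600, -0.4200, 6.4099)
after S1 (compose_se3): R=[0.3817 0.3563 -0.8529; 0.8684 -0.4543 0.1988; -0.3166 -0.8165 -0.4828], t=(-4.9922, 3.8919, 4.9129)
after S2 (rot_of_se3): [0.3817 0.3563 -0.8529; 0.8684 -0.4543 0.1988; -0.3166 -0.8165 -0.4828]
after S3 (compose_so3): [0.6331 0.1220 0.7644; -0.6923 0.5311 0.4886; -0.3463 -0.8385 0.4207]
after S4 (compose_so3): [-0.1868 0.6686 0.7198; -0.7704 0.3550 -0.5297; -0.6096 -0.6535 0.4487]

rotation (euler_zyx) = (-1.8088, 0.6556, -0.9691)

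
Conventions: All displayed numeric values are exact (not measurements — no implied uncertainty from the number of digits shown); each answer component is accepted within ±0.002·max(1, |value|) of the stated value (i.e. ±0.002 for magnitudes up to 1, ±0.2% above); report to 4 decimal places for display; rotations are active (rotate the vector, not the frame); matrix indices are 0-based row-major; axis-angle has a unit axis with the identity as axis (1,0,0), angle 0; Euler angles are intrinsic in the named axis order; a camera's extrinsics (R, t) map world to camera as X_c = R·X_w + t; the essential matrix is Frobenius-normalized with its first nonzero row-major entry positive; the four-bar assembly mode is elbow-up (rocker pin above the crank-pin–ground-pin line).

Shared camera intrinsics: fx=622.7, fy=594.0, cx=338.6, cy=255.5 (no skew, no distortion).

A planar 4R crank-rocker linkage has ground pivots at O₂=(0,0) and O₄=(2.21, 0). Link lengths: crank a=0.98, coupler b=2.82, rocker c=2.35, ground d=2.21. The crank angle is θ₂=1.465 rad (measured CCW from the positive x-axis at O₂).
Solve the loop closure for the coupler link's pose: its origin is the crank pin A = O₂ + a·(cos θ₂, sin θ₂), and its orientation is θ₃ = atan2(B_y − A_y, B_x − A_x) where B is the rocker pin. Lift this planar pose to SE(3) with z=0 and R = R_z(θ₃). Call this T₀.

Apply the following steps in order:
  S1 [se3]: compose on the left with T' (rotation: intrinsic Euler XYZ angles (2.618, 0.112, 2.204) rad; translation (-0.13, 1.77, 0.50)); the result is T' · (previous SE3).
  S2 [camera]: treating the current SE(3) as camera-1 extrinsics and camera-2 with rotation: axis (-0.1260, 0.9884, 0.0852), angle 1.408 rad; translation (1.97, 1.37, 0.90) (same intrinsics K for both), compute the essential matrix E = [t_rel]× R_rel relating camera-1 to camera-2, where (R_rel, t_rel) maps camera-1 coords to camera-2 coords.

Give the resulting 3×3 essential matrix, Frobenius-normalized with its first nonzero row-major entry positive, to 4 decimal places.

source (fourbar_fk): coupler pose = R=[0.8788 -0.4773 0.0000; 0.4773 0.8788 0.0000; 0.0000 0.0000 1.0000], t=(0.1035, 0.9745, 0.0000)
after S1 (compose_se3): R=[-0.8991 -0.4233 0.1118; -0.4195 0.7597 -0.4969; 0.1254 -0.4936 -0.8606], t=(-0.9715, 2.1498, 0.1714)
after S2 (essential): [0.0343 -0.1636 0.1606; -0.6121 -0.3498 -0.0001; -0.2489 0.4009 -0.4760]

matrix = [0.0343 -0.1636 0.1606; -0.6121 -0.3498 -0.0001; -0.2489 0.4009 -0.4760]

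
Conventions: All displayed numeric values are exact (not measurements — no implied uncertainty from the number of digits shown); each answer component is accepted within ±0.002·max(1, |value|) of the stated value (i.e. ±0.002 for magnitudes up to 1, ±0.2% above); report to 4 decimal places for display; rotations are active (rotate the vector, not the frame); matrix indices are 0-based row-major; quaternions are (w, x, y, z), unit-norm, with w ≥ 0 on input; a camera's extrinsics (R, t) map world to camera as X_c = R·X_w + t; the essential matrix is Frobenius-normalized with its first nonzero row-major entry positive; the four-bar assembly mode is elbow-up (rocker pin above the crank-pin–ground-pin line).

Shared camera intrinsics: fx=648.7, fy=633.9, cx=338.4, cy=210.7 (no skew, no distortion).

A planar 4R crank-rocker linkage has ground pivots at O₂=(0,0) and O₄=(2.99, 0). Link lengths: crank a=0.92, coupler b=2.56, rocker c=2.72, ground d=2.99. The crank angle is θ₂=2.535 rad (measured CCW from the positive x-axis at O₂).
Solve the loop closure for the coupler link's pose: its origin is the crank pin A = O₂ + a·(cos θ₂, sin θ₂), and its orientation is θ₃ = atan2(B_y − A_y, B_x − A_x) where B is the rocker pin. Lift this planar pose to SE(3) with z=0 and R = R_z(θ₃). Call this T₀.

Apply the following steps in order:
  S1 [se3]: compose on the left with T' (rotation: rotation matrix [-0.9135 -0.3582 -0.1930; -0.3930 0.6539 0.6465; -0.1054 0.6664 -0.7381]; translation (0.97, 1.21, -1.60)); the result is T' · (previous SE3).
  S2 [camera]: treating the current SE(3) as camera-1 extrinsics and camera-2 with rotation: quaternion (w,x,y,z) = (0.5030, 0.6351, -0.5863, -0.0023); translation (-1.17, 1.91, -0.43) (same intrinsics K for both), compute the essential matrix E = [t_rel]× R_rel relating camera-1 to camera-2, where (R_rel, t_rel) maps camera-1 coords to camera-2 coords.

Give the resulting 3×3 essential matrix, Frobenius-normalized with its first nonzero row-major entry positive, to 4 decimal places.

matrix = [0.3423 -0.1924 -0.4296; -0.0261 0.2899 0.3532; -0.5619 -0.3597 -0.0814]

source (fourbar_fk): coupler pose = R=[0.7881 -0.6156 0.0000; 0.6156 0.7881 0.0000; 0.0000 0.0000 1.0000], t=(-0.7559, 0.5245, 0.0000)
after S1 (compose_se3): R=[-0.9404 0.2800 -0.1930; 0.0928 0.7572 0.6465; 0.3272 0.5901 -0.7381], t=(1.4726, 1.8500, -1.1708)
after S2 (essential): [0.3423 -0.1924 -0.4296; -0.0261 0.2899 0.3532; -0.5619 -0.3597 -0.0814]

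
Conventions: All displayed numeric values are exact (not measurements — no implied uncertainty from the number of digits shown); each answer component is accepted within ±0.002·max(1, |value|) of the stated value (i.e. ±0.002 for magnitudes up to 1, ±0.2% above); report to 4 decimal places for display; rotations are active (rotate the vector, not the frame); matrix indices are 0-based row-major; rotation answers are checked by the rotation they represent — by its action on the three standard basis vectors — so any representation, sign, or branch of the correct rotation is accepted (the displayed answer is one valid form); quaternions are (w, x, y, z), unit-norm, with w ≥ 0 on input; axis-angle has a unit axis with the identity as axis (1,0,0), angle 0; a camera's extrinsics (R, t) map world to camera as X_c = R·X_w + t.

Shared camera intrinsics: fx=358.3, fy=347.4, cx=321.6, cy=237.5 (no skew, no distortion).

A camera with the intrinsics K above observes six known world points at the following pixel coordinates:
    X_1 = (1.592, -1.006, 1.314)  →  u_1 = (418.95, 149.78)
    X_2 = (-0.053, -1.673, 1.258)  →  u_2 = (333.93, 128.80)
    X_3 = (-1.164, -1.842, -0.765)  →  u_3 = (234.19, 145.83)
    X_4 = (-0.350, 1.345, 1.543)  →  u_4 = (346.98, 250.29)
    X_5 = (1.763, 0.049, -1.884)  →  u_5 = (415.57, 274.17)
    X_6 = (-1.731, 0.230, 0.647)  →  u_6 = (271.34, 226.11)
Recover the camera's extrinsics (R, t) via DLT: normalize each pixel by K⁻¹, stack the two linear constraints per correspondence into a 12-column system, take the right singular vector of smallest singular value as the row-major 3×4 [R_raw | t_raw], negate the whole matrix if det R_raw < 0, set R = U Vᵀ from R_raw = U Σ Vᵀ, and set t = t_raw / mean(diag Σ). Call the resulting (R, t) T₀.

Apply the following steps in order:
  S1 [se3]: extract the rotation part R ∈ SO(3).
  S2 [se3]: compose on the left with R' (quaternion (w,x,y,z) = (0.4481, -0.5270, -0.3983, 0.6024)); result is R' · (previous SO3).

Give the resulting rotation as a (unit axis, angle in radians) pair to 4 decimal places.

rotation (axis_angle) = ((-0.6561, -0.2712, 0.7043), 1.7393)

source (pnp_recover): camera pose = R=[0.9269 0.1842 0.3270; -0.0346 0.9096 -0.4141; -0.3737 0.3725 0.8495], t=(0.1999, -0.2700, 6.9194)
after S1 (rot_of_se3): [0.9269 0.1842 0.3270; -0.0346 0.9096 -0.4141; -0.3737 0.3725 0.8495]
after S2 (compose_so3): [0.3349 -0.4866 -0.8069; 0.9021 -0.0818 0.4238; -0.2722 -0.8698 0.4115]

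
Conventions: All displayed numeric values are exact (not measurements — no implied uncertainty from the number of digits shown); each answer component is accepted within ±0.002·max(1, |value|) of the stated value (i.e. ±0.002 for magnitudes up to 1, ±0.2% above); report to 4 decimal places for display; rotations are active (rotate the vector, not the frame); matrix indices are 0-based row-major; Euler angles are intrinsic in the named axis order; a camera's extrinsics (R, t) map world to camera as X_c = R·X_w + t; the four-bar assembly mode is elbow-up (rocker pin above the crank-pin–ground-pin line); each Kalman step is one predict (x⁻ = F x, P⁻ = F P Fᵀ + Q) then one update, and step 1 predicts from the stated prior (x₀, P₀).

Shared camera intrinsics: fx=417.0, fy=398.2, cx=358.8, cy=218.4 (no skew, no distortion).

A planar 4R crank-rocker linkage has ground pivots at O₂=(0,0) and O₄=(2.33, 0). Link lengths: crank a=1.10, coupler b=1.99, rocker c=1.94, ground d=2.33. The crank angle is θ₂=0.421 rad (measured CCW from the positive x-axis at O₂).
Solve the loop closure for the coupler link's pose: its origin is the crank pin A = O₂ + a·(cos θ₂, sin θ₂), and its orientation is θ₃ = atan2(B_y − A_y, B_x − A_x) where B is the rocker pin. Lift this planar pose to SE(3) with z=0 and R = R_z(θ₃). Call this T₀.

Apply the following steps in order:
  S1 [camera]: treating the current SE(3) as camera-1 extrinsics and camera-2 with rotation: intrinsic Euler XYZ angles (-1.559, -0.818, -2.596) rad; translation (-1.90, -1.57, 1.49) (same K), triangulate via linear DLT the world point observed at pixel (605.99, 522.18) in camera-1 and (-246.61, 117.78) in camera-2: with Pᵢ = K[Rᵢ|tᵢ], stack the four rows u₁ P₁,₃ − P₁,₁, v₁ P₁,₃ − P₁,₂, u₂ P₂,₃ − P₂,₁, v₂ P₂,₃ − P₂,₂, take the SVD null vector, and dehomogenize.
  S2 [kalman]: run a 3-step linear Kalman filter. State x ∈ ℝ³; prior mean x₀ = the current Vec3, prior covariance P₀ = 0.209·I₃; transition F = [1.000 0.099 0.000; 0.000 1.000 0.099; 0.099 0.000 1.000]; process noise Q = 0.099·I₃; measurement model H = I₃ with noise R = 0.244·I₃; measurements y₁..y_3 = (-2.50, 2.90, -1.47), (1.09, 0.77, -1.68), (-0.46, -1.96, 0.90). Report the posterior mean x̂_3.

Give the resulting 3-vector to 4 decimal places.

source (fourbar_fk): coupler pose = R=[0.6626 -0.7490 0.0000; 0.7490 0.6626 0.0000; 0.0000 0.0000 1.0000], t=(1.0039, 0.4495, 0.0000)
after S1 (triangulate): (0.7164, 0.5637, 1.7822)
after S2 (kf_track): (-0.1566, -0.2586, -0.1013)

result = (-0.1566, -0.2586, -0.1013)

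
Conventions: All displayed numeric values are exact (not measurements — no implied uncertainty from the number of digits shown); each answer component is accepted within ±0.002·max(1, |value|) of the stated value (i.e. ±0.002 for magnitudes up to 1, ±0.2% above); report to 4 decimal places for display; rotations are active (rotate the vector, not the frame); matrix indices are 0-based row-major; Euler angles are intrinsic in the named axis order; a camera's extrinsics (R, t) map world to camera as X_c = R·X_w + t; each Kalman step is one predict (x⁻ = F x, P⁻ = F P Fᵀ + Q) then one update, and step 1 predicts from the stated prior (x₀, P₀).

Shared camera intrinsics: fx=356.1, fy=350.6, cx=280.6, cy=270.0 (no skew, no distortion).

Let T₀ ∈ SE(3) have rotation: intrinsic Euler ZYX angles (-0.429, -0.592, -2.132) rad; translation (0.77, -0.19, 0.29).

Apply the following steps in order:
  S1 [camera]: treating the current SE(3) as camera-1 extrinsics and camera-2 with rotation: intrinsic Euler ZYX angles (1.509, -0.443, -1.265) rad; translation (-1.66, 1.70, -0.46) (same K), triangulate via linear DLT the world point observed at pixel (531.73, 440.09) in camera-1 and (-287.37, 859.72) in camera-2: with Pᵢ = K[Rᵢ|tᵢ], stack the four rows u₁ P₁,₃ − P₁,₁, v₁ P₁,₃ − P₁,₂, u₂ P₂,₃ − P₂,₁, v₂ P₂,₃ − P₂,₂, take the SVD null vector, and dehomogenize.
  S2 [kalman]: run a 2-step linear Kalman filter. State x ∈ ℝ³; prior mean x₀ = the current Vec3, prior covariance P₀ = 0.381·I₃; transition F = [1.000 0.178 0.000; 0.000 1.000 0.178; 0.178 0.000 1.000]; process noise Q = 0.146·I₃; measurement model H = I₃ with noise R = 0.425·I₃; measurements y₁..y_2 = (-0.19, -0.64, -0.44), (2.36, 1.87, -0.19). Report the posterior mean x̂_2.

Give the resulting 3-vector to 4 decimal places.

after S1 (triangulate): (0.4637, -1.3072, 0.2002)
after S2 (kf_track): (1.1264, 0.4639, 0.0337)

result = (1.1264, 0.4639, 0.0337)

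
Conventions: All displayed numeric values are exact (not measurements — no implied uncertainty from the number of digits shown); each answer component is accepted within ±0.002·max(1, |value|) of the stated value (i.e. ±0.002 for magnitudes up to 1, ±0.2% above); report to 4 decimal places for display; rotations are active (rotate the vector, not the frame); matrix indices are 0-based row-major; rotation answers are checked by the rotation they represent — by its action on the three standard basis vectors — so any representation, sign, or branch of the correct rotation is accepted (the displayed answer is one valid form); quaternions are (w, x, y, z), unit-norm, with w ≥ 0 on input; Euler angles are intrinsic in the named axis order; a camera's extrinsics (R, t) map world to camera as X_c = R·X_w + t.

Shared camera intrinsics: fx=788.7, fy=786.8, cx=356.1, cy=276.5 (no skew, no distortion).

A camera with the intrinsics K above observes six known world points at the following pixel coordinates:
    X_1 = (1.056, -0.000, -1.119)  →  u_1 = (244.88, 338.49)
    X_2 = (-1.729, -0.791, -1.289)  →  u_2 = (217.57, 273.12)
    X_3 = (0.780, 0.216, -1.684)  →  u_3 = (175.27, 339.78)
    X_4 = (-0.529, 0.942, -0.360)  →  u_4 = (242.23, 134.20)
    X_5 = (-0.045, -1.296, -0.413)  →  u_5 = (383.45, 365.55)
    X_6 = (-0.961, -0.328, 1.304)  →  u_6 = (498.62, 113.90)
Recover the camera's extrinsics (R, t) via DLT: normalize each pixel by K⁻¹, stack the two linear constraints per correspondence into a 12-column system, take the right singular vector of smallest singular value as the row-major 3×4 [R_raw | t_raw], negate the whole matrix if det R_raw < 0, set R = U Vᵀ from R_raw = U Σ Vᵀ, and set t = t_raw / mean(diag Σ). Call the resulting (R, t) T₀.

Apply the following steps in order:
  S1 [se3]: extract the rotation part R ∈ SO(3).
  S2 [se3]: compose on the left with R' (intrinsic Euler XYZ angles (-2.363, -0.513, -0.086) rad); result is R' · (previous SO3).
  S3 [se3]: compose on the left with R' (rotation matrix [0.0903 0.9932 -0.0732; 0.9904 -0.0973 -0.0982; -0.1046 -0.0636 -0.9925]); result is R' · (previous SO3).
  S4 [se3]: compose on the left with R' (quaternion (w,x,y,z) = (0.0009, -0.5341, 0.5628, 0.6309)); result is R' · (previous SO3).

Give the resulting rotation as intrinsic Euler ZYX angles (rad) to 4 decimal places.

source (pnp_recover): camera pose = R=[0.0182 -0.5422 0.8401; 0.4605 -0.7412 -0.4884; 0.8875 0.3957 0.2362], t=(-0.1400, -0.4401, 6.8506)
after S1 (rot_of_se3): [0.0182 -0.5422 0.8401; 0.4605 -0.7412 -0.4884; 0.8875 0.3957 0.2362]
after S2 (compose_so3): [-0.3853 -0.7203 0.5768; 0.2374 0.5266 0.8163; -0.8917 0.4514 -0.0319]
after S3 (compose_so3): [0.2663 0.4249 0.8652; -0.3172 -0.8090 0.4949; 0.9102 -0.4062 -0.0806]
after S4 (compose_so3): [-0.5358 0.5780 -0.6154; 0.6037 -0.2473 -0.7579; -0.5903 -0.7776 -0.2165]

rotation (euler_zyx) = (2.2967, 0.6314, -1.8423)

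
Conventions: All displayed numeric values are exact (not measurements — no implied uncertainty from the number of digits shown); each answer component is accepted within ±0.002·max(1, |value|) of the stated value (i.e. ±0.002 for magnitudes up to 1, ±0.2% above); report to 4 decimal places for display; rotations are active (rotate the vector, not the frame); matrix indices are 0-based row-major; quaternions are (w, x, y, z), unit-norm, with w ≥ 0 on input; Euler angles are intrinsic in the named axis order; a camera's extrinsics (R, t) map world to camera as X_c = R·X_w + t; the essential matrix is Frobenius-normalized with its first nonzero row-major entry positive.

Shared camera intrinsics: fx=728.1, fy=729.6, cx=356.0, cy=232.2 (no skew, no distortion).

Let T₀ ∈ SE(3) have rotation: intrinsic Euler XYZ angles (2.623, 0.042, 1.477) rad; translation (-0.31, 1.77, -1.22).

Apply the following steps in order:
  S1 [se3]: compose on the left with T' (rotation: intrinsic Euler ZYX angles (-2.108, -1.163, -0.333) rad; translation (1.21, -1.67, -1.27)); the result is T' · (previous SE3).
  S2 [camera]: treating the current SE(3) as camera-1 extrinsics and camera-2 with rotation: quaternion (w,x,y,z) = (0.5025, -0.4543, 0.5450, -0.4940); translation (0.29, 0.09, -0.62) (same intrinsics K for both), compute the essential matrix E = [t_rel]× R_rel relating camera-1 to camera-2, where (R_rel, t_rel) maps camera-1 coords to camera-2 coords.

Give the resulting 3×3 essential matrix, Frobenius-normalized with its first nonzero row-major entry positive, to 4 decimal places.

after S1 (compose_se3): R=[-0.2269 0.1420 -0.9635; 0.8950 0.4205 -0.1488; 0.3840 -0.8961 -0.2225], t=(1.5540, -3.5820, -2.2413)
after S2 (essential): [0.0961 0.3099 -0.6252; 0.0581 0.0435 -0.0394; -0.6413 -0.2073 -0.2068]

matrix = [0.0961 0.3099 -0.6252; 0.0581 0.0435 -0.0394; -0.6413 -0.2073 -0.2068]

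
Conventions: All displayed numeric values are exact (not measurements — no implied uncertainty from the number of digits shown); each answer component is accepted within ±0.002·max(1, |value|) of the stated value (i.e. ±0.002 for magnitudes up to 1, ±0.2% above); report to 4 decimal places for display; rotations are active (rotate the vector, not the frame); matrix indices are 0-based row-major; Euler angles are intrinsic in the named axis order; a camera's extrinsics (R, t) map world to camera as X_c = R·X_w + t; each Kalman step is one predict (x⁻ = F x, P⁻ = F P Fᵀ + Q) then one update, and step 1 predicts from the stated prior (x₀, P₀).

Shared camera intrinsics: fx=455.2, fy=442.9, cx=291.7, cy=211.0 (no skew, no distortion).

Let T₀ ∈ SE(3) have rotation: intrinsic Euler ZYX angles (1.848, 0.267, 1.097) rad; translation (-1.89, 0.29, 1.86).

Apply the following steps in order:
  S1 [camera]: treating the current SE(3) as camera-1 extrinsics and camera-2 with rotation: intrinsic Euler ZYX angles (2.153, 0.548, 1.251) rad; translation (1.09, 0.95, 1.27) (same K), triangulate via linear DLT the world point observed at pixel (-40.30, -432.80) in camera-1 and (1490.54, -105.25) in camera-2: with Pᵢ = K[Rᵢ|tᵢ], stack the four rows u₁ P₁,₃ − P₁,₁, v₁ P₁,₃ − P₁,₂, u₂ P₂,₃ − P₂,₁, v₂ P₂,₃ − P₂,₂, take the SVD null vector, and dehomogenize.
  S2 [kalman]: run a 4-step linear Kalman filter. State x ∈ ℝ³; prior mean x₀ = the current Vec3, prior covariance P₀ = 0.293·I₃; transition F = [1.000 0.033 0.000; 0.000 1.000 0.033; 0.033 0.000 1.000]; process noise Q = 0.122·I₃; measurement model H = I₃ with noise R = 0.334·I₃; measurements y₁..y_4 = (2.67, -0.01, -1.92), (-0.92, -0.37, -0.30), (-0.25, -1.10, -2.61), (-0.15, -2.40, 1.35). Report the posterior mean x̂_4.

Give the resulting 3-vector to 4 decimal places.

after S1 (triangulate): (-1.7692, -1.4433, -0.0845)
after S2 (kf_track): (-0.1790, -1.5417, -0.2732)

result = (-0.1790, -1.5417, -0.2732)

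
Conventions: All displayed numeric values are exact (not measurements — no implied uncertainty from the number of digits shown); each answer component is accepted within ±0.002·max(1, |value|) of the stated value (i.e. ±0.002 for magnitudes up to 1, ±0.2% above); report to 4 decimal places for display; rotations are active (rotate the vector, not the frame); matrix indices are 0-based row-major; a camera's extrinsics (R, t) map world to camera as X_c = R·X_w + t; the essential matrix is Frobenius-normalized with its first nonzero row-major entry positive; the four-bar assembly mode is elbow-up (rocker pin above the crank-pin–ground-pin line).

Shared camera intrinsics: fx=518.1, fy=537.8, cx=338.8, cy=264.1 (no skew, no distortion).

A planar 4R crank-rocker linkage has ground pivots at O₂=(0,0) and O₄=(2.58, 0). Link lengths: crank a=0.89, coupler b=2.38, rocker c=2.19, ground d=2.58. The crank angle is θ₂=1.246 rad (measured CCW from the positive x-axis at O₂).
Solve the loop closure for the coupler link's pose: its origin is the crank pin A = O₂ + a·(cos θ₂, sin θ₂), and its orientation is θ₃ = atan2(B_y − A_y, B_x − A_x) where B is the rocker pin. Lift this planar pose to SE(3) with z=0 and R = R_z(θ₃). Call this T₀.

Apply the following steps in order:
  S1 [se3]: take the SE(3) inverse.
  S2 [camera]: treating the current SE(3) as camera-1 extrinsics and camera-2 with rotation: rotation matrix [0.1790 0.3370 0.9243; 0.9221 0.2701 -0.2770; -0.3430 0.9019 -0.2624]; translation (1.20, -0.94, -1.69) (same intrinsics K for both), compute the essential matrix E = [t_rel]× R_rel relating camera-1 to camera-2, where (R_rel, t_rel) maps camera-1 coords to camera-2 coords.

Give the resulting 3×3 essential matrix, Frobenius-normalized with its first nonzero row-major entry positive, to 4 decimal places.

source (fourbar_fk): coupler pose = R=[0.8312 -0.5560 0.0000; 0.5560 0.8312 0.0000; 0.0000 0.0000 1.0000], t=(0.2840, 0.8435, 0.0000)
after S1 (invert_se3): R=[0.8312 0.5560 0.0000; -0.5560 0.8312 0.0000; 0.0000 0.0000 1.0000], t=(-0.7051, -0.5431, 0.0000)
after S2 (essential): [0.3138 -0.2676 -0.0618; -0.2519 -0.6060 -0.2032; 0.5797 -0.1343 -0.0034]

matrix = [0.3138 -0.2676 -0.0618; -0.2519 -0.6060 -0.2032; 0.5797 -0.1343 -0.0034]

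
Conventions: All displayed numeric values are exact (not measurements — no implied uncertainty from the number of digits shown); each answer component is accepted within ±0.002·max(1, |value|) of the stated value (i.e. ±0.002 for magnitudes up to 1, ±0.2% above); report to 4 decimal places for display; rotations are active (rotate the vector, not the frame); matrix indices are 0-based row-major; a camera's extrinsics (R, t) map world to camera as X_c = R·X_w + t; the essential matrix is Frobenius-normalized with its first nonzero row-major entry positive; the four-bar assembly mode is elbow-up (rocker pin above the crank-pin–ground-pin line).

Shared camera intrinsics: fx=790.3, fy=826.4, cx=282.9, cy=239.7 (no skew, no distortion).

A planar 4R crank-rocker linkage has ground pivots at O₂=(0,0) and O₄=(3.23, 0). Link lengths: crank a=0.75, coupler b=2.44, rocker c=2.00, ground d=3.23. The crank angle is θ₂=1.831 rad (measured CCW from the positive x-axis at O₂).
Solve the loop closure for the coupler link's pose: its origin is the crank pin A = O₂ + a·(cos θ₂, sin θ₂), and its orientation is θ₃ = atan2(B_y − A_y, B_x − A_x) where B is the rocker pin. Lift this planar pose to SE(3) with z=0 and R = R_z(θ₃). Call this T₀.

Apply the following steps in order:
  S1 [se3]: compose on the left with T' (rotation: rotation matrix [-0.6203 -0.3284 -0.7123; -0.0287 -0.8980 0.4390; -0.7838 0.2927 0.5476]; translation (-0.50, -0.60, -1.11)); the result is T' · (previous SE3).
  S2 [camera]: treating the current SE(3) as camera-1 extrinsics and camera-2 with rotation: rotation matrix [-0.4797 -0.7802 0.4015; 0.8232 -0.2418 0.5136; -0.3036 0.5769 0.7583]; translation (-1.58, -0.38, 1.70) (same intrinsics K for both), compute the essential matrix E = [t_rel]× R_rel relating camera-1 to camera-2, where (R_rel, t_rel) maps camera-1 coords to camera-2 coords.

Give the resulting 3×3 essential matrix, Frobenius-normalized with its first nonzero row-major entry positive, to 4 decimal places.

matrix = [0.6977 -0.0703 -0.0631; 0.0429 0.6219 0.1098; 0.0943 0.3041 0.0484]

source (fourbar_fk): coupler pose = R=[0.9285 -0.3714 0.0000; 0.3714 0.9285 0.0000; 0.0000 0.0000 1.0000], t=(-0.1930, 0.7248, 0.0000)
after S1 (compose_se3): R=[-0.6979 -0.0745 -0.7123; -0.3602 -0.8231 0.4390; -0.6190 0.5629 0.5476], t=(-0.6183, -1.2453, -0.7466)
after S2 (essential): [0.6977 -0.0703 -0.0631; 0.0429 0.6219 0.1098; 0.0943 0.3041 0.0484]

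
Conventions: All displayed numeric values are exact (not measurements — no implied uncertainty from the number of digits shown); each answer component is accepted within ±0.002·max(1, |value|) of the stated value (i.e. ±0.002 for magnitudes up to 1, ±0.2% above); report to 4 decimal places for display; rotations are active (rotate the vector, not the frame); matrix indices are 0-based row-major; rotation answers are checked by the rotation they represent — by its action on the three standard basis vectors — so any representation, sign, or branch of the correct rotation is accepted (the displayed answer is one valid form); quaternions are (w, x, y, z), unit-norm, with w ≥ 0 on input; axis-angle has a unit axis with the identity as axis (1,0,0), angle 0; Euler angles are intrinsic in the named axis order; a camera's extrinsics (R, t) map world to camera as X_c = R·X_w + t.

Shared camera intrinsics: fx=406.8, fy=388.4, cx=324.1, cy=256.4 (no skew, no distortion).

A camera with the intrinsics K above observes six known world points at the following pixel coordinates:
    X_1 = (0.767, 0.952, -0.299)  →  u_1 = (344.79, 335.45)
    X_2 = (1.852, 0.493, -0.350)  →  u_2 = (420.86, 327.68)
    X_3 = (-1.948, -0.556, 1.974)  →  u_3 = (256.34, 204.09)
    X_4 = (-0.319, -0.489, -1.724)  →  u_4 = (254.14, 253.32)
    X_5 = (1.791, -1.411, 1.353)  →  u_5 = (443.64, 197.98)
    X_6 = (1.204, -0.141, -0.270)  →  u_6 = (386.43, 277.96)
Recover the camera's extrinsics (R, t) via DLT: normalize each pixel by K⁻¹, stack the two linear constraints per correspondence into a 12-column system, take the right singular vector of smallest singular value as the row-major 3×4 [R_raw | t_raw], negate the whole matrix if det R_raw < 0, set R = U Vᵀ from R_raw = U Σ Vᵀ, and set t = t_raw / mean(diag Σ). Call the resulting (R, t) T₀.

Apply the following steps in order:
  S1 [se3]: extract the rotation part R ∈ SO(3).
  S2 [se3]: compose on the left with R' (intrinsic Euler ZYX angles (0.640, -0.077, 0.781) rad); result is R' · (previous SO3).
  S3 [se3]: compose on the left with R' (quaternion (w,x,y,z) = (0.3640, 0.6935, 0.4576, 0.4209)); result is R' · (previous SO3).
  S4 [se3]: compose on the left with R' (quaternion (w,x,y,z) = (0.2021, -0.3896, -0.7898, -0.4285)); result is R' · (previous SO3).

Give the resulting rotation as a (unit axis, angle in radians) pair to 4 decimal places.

source (pnp_recover): camera pose = R=[0.9542 -0.1610 0.2521; 0.2132 0.9572 -0.1957; -0.2098 0.2405 0.9477], t=(-0.1800, 0.1600, 6.5698)
after S1 (rot_of_se3): [0.9542 -0.1610 0.2521; 0.2132 0.9572 -0.1957; -0.2098 0.2405 0.9477]
after S2 (compose_so3): [0.5844 -0.4858 0.6500; 0.8080 0.2748 -0.5211; 0.0745 0.8298 0.5531]
after S3 (compose_so3): [0.4662 0.7408 0.4836; 0.2856 -0.6433 0.7103; 0.8373 -0.1931 -0.5115]
after S4 (compose_so3): [-0.0491 -0.9656 0.2554; 0.9988 -0.0453 0.0209; -0.0086 0.2561 0.9666]

rotation (axis_angle) = ((0.1178, 0.1323, 0.9842), 1.6347)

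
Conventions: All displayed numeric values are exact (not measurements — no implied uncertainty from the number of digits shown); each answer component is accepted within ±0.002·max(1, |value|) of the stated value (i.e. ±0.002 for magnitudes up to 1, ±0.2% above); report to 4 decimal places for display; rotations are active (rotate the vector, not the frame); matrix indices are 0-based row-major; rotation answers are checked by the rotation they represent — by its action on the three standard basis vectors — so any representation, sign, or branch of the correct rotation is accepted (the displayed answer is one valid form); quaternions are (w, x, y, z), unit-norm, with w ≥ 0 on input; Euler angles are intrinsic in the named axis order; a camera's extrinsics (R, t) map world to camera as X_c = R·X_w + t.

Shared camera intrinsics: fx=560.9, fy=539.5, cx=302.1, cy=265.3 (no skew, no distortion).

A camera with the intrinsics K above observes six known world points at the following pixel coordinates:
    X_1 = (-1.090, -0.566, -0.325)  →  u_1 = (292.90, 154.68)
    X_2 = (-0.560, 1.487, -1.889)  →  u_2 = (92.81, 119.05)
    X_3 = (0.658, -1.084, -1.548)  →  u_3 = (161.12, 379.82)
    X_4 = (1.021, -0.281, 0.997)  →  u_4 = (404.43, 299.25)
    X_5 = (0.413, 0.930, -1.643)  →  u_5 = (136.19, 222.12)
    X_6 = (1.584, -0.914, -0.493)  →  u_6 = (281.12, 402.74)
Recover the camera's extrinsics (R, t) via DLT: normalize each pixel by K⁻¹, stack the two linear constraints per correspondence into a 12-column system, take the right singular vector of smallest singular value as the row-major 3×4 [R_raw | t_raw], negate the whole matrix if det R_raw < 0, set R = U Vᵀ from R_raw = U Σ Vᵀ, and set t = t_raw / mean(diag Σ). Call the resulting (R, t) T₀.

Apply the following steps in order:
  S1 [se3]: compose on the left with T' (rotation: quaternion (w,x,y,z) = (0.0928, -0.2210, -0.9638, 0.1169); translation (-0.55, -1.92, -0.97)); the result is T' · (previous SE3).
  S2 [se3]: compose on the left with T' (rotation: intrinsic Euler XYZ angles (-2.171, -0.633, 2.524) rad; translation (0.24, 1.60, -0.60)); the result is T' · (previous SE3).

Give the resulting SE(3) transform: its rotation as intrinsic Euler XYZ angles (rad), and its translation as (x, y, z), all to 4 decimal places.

source (pnp_recover): camera pose = R=[-0.0243 -0.2485 0.9683; 0.7553 -0.6392 -0.1451; 0.6550 0.7278 0.2032], t=(0.0800, -0.4300, 5.3100)
after S1 (compose_se3): R=[0.1759 -0.2063 -0.9626; 0.5292 -0.8047 0.2691; -0.8300 -0.5568 -0.0324], t=(-2.0188, -3.2391, -5.9187)
after S2 (compose_se3): R=[0.1283 0.8406 0.5262; -0.5857 -0.3639 0.7242; 0.8003 -0.4011 0.4456], t=(6.5806, -1.4500, -0.2959)

rotation (euler_xyz) = (-1.0192, 0.5541, -1.4193), translation = (6.5806, -1.4500, -0.2959)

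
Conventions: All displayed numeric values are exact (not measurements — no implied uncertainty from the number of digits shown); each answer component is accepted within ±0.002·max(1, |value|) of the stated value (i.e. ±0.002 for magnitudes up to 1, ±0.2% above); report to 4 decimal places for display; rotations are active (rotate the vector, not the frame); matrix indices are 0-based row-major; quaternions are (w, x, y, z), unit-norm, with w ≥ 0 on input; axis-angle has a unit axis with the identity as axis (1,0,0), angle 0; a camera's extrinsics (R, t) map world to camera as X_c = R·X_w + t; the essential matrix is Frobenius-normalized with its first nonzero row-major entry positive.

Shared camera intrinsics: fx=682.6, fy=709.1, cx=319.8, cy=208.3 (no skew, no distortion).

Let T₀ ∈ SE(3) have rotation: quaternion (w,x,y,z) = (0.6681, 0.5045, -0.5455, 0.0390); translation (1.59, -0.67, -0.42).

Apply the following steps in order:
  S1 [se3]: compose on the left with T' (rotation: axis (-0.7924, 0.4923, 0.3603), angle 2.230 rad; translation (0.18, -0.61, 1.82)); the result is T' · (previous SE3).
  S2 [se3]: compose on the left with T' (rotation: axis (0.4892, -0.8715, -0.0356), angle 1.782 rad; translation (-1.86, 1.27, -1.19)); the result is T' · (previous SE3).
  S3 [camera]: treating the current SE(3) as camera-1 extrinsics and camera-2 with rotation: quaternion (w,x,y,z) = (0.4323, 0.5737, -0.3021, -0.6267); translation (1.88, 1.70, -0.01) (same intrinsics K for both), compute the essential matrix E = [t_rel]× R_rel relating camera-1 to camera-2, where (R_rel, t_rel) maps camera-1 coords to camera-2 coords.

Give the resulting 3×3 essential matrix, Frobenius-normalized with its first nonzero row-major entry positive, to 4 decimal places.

matrix = [0.0493 0.0759 0.2544; -0.2239 0.4518 -0.4730; -0.0045 0.5176 0.4257]

after S1 (compose_se3): R=[0.5613 -0.7318 0.3866; 0.6731 0.6754 0.3012; -0.4815 0.0911 0.8717], t=(1.4580, -1.3919, 0.8667)
after S2 (compose_se3): R=[0.1415 -0.4627 -0.8751; 0.3805 0.8415 -0.3835; 0.9139 -0.2787 0.2952], t=(-1.8311, -0.9015, -0.8768)
after S3 (essential): [0.0493 0.0759 0.2544; -0.2239 0.4518 -0.4730; -0.0045 0.5176 0.4257]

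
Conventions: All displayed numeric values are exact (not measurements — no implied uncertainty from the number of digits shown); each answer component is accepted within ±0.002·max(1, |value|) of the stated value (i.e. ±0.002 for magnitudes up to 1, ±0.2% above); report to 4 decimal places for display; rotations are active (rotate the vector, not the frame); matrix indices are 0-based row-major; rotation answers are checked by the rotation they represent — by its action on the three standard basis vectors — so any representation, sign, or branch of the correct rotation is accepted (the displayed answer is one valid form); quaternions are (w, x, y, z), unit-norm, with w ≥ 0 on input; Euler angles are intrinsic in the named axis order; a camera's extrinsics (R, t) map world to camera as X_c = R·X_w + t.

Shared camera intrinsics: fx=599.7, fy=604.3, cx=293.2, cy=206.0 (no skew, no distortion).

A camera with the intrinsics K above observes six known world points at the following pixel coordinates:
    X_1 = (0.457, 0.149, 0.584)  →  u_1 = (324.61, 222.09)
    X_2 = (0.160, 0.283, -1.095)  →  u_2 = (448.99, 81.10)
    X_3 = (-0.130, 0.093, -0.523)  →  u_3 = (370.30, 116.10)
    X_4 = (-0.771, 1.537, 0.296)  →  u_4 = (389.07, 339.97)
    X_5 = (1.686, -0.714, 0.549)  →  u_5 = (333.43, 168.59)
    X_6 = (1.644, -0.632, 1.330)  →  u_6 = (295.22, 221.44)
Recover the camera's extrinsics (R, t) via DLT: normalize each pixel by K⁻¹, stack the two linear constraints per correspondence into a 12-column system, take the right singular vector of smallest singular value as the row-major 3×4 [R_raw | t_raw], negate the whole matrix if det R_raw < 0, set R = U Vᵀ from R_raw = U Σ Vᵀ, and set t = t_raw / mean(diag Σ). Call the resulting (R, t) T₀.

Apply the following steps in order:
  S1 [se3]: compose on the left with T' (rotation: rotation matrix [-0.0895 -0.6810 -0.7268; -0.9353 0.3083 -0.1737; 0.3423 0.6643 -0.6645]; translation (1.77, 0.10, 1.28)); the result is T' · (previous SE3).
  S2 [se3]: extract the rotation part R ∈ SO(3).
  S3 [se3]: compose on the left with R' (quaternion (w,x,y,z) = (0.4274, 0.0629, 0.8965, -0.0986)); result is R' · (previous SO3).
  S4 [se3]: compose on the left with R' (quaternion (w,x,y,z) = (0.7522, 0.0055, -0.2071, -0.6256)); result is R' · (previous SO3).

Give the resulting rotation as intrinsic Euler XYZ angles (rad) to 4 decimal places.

source (pnp_recover): camera pose = R=[0.5395 0.5898 -0.6009; 0.0369 0.6964 0.7167; 0.8412 -0.4089 0.3539], t=(0.3100, -0.3901, 5.0708)
after S1 (compose_se3): R=[-0.6848 -0.2299 -0.6915; -0.6393 -0.2659 0.7215; -0.3497 0.9362 0.0352], t=(-1.6777, -1.1909, -2.2426)
after S2 (rot_of_se3): [-0.6848 -0.2299 -0.6915; -0.6393 -0.2659 0.7215; -0.3497 0.9362 0.0352]
after S3 (compose_so3): [0.0396 0.7974 0.6021; -0.5607 -0.4810 0.6740; 0.8271 -0.3643 0.4281]
after S4 (compose_so3): [-0.7845 -0.2307 0.5756; 0.0483 -0.9481 -0.3142; 0.6182 -0.2187 0.7550]

rotation (euler_xyz) = (0.3943, 0.6133, 2.8556)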